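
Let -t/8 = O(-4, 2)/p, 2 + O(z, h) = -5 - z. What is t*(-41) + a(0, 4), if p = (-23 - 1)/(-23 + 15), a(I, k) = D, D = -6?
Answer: -334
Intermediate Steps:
O(z, h) = -7 - z (O(z, h) = -2 + (-5 - z) = -7 - z)
a(I, k) = -6
p = 3 (p = -24/(-8) = -24*(-1/8) = 3)
t = 8 (t = -8*(-7 - 1*(-4))/3 = -8*(-7 + 4)/3 = -(-24)/3 = -8*(-1) = 8)
t*(-41) + a(0, 4) = 8*(-41) - 6 = -328 - 6 = -334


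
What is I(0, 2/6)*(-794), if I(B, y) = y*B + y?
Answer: -794/3 ≈ -264.67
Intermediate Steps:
I(B, y) = y + B*y (I(B, y) = B*y + y = y + B*y)
I(0, 2/6)*(-794) = ((2/6)*(1 + 0))*(-794) = ((2*(⅙))*1)*(-794) = ((⅓)*1)*(-794) = (⅓)*(-794) = -794/3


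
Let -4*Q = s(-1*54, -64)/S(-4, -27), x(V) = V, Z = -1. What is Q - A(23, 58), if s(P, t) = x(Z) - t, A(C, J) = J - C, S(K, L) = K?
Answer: -497/16 ≈ -31.063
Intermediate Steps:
s(P, t) = -1 - t
Q = 63/16 (Q = -(-1 - 1*(-64))/(4*(-4)) = -(-1 + 64)*(-1)/(4*4) = -63*(-1)/(4*4) = -¼*(-63/4) = 63/16 ≈ 3.9375)
Q - A(23, 58) = 63/16 - (58 - 1*23) = 63/16 - (58 - 23) = 63/16 - 1*35 = 63/16 - 35 = -497/16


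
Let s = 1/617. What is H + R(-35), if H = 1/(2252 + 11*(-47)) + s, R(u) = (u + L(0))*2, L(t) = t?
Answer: -74932298/1070495 ≈ -69.998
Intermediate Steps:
s = 1/617 ≈ 0.0016207
R(u) = 2*u (R(u) = (u + 0)*2 = u*2 = 2*u)
H = 2352/1070495 (H = 1/(2252 + 11*(-47)) + 1/617 = 1/(2252 - 517) + 1/617 = 1/1735 + 1/617 = 2352/1070495 ≈ 0.0021971)
H + R(-35) = 2352/1070495 + 2*(-35) = 2352/1070495 - 70 = -74932298/1070495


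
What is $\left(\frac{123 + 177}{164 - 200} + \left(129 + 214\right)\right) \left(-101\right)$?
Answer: $- \frac{101404}{3} \approx -33801.0$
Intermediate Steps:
$\left(\frac{123 + 177}{164 - 200} + \left(129 + 214\right)\right) \left(-101\right) = \left(\frac{300}{-36} + 343\right) \left(-101\right) = \left(300 \left(- \frac{1}{36}\right) + 343\right) \left(-101\right) = \left(- \frac{25}{3} + 343\right) \left(-101\right) = \frac{1004}{3} \left(-101\right) = - \frac{101404}{3}$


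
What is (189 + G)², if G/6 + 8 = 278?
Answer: 3272481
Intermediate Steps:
G = 1620 (G = -48 + 6*278 = -48 + 1668 = 1620)
(189 + G)² = (189 + 1620)² = 1809² = 3272481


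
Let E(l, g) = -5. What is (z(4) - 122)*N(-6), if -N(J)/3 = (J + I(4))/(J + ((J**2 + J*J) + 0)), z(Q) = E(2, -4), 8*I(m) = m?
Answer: -127/4 ≈ -31.750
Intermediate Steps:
I(m) = m/8
z(Q) = -5
N(J) = -3*(1/2 + J)/(J + 2*J**2) (N(J) = -3*(J + (1/8)*4)/(J + ((J**2 + J*J) + 0)) = -3*(J + 1/2)/(J + ((J**2 + J**2) + 0)) = -3*(1/2 + J)/(J + (2*J**2 + 0)) = -3*(1/2 + J)/(J + 2*J**2))
(z(4) - 122)*N(-6) = (-5 - 122)*(-3/2/(-6)) = -(-381)*(-1)/(2*6) = -127*1/4 = -127/4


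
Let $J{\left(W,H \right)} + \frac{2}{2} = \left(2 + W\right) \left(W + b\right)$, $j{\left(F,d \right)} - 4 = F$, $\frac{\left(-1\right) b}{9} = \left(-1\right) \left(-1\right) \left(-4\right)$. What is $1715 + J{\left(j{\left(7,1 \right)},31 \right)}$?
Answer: $2325$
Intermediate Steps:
$b = 36$ ($b = - 9 \left(-1\right) \left(-1\right) \left(-4\right) = - 9 \cdot 1 \left(-4\right) = \left(-9\right) \left(-4\right) = 36$)
$j{\left(F,d \right)} = 4 + F$
$J{\left(W,H \right)} = -1 + \left(2 + W\right) \left(36 + W\right)$ ($J{\left(W,H \right)} = -1 + \left(2 + W\right) \left(W + 36\right) = -1 + \left(2 + W\right) \left(36 + W\right)$)
$1715 + J{\left(j{\left(7,1 \right)},31 \right)} = 1715 + \left(71 + \left(4 + 7\right)^{2} + 38 \left(4 + 7\right)\right) = 1715 + \left(71 + 11^{2} + 38 \cdot 11\right) = 1715 + \left(71 + 121 + 418\right) = 1715 + 610 = 2325$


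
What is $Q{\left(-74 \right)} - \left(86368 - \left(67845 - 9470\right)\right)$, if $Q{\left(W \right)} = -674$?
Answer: $-28667$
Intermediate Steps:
$Q{\left(-74 \right)} - \left(86368 - \left(67845 - 9470\right)\right) = -674 - \left(86368 - \left(67845 - 9470\right)\right) = -674 - \left(86368 - 58375\right) = -674 - 27993 = -28667$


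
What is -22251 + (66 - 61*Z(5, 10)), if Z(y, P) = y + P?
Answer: -23100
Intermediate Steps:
Z(y, P) = P + y
-22251 + (66 - 61*Z(5, 10)) = -22251 + (66 - 61*(10 + 5)) = -22251 + (66 - 61*15) = -22251 + (66 - 915) = -22251 - 849 = -23100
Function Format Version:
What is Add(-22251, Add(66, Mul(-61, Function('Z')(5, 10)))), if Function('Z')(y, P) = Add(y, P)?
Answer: -23100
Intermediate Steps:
Function('Z')(y, P) = Add(P, y)
Add(-22251, Add(66, Mul(-61, Function('Z')(5, 10)))) = Add(-22251, Add(66, Mul(-61, Add(10, 5)))) = Add(-22251, Add(66, Mul(-61, 15))) = Add(-22251, Add(66, -915)) = Add(-22251, -849) = -23100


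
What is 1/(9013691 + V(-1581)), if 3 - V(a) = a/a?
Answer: 1/9013693 ≈ 1.1094e-7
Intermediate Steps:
V(a) = 2 (V(a) = 3 - a/a = 3 - 1*1 = 3 - 1 = 2)
1/(9013691 + V(-1581)) = 1/(9013691 + 2) = 1/9013693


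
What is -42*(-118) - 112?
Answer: 4844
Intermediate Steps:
-42*(-118) - 112 = 4956 - 112 = 4844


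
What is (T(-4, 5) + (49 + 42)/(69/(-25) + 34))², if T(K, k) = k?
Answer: 38192400/609961 ≈ 62.615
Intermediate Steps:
(T(-4, 5) + (49 + 42)/(69/(-25) + 34))² = (5 + (49 + 42)/(69/(-25) + 34))² = (5 + 91/(69*(-1/25) + 34))² = (5 + 91/(-69/25 + 34))² = (5 + 91/(781/25))² = (5 + 91*(25/781))² = (5 + 2275/781)² = (6180/781)² = 38192400/609961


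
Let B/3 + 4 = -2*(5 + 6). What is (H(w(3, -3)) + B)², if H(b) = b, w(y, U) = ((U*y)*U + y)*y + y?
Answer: 225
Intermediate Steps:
w(y, U) = y + y*(y + y*U²) (w(y, U) = (y*U² + y)*y + y = (y + y*U²)*y + y = y*(y + y*U²) + y = y + y*(y + y*U²))
B = -78 (B = -12 + 3*(-2*(5 + 6)) = -12 + 3*(-2*11) = -12 + 3*(-22) = -12 - 66 = -78)
(H(w(3, -3)) + B)² = (3*(1 + 3 + 3*(-3)²) - 78)² = (3*(1 + 3 + 3*9) - 78)² = (3*(1 + 3 + 27) - 78)² = (3*31 - 78)² = (93 - 78)² = 15² = 225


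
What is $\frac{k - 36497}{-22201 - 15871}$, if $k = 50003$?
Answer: $- \frac{6753}{19036} \approx -0.35475$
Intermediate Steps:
$\frac{k - 36497}{-22201 - 15871} = \frac{50003 - 36497}{-22201 - 15871} = \frac{13506}{-22201 - 15871} = \frac{13506}{-38072} = 13506 \left(- \frac{1}{38072}\right) = - \frac{6753}{19036}$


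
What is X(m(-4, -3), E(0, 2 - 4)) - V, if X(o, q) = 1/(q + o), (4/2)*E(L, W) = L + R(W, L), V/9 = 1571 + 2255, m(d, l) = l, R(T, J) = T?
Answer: -137737/4 ≈ -34434.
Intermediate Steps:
V = 34434 (V = 9*(1571 + 2255) = 9*3826 = 34434)
E(L, W) = L/2 + W/2 (E(L, W) = (L + W)/2 = L/2 + W/2)
X(o, q) = 1/(o + q)
X(m(-4, -3), E(0, 2 - 4)) - V = 1/(-3 + ((1/2)*0 + (2 - 4)/2)) - 1*34434 = 1/(-3 + (0 + (1/2)*(-2))) - 34434 = 1/(-3 + (0 - 1)) - 34434 = 1/(-3 - 1) - 34434 = 1/(-4) - 34434 = -1/4 - 34434 = -137737/4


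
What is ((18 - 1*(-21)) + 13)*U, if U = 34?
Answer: 1768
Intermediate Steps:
((18 - 1*(-21)) + 13)*U = ((18 - 1*(-21)) + 13)*34 = ((18 + 21) + 13)*34 = (39 + 13)*34 = 52*34 = 1768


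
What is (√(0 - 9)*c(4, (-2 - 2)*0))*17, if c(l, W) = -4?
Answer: -204*I ≈ -204.0*I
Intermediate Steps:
(√(0 - 9)*c(4, (-2 - 2)*0))*17 = (√(0 - 9)*(-4))*17 = (√(-9)*(-4))*17 = ((3*I)*(-4))*17 = -12*I*17 = -204*I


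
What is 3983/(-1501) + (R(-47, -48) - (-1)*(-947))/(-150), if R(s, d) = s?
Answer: 447272/112575 ≈ 3.9731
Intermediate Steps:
3983/(-1501) + (R(-47, -48) - (-1)*(-947))/(-150) = 3983/(-1501) + (-47 - (-1)*(-947))/(-150) = 3983*(-1/1501) + (-47 - 1*947)*(-1/150) = -3983/1501 + (-47 - 947)*(-1/150) = -3983/1501 - 994*(-1/150) = -3983/1501 + 497/75 = 447272/112575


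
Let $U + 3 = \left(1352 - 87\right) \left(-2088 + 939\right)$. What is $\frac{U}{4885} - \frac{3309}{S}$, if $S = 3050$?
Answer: $- \frac{889860573}{2979850} \approx -298.63$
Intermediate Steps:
$U = -1453488$ ($U = -3 + \left(1352 - 87\right) \left(-2088 + 939\right) = -3 + 1265 \left(-1149\right) = -3 - 1453485 = -1453488$)
$\frac{U}{4885} - \frac{3309}{S} = - \frac{1453488}{4885} - \frac{3309}{3050} = - \frac{889860573}{2979850}$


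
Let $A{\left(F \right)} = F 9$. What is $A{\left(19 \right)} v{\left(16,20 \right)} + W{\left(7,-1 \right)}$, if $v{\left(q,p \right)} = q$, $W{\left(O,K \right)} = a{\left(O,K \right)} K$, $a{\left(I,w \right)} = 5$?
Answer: $2731$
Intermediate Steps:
$W{\left(O,K \right)} = 5 K$
$A{\left(F \right)} = 9 F$
$A{\left(19 \right)} v{\left(16,20 \right)} + W{\left(7,-1 \right)} = 9 \cdot 19 \cdot 16 + 5 \left(-1\right) = 171 \cdot 16 - 5 = 2736 - 5 = 2731$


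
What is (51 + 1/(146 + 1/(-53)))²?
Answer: 155740729600/59861169 ≈ 2601.7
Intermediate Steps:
(51 + 1/(146 + 1/(-53)))² = (51 + 1/(146 - 1/53))² = (51 + 1/(7737/53))² = (51 + 53/7737)² = (394640/7737)² = 155740729600/59861169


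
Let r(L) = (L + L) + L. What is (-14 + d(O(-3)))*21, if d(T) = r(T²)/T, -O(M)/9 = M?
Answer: 1407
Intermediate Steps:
r(L) = 3*L (r(L) = 2*L + L = 3*L)
O(M) = -9*M
d(T) = 3*T (d(T) = (3*T²)/T = 3*T)
(-14 + d(O(-3)))*21 = (-14 + 3*(-9*(-3)))*21 = (-14 + 3*27)*21 = (-14 + 81)*21 = 67*21 = 1407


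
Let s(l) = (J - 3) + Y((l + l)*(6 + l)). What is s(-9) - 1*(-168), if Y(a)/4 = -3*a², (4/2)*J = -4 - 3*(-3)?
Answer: -69649/2 ≈ -34825.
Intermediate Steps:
J = 5/2 (J = (-4 - 3*(-3))/2 = (-4 + 9)/2 = (½)*5 = 5/2 ≈ 2.5000)
Y(a) = -12*a² (Y(a) = 4*(-3*a²) = -12*a²)
s(l) = -½ - 48*l²*(6 + l)² (s(l) = (5/2 - 3) - 12*(6 + l)²*(l + l)² = -½ - 12*4*l²*(6 + l)² = -½ - 48*l²*(6 + l)²)
s(-9) - 1*(-168) = (-½ - 48*(-9)²*(6 - 9)²) - 1*(-168) = (-½ - 48*81*(-3)²) + 168 = (-½ - 48*81*9) + 168 = (-½ - 34992) + 168 = -69985/2 + 168 = -69649/2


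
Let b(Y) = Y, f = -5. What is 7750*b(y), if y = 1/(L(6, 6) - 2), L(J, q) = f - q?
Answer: -7750/13 ≈ -596.15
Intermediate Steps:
L(J, q) = -5 - q
y = -1/13 (y = 1/((-5 - 1*6) - 2) = 1/((-5 - 6) - 2) = 1/(-11 - 2) = 1/(-13) = -1/13 ≈ -0.076923)
7750*b(y) = 7750*(-1/13) = -7750/13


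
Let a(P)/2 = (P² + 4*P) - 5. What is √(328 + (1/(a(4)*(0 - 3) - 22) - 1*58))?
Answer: √2285234/92 ≈ 16.432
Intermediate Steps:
a(P) = -10 + 2*P² + 8*P (a(P) = 2*((P² + 4*P) - 5) = 2*(-5 + P² + 4*P) = -10 + 2*P² + 8*P)
√(328 + (1/(a(4)*(0 - 3) - 22) - 1*58)) = √(328 + (1/((-10 + 2*4² + 8*4)*(0 - 3) - 22) - 1*58)) = √(328 + (1/((-10 + 2*16 + 32)*(-3) - 22) - 58)) = √(328 + (1/((-10 + 32 + 32)*(-3) - 22) - 58)) = √(328 + (1/(54*(-3) - 22) - 58)) = √(328 + (1/(-162 - 22) - 58)) = √(328 + (1/(-184) - 58)) = √(328 + (-1/184 - 58)) = √(328 - 10673/184) = √(49679/184) = √2285234/92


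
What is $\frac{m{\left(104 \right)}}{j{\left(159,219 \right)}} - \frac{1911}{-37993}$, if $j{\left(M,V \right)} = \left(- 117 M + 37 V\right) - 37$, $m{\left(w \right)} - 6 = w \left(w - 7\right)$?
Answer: $- \frac{363365135}{400332241} \approx -0.90766$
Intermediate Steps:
$m{\left(w \right)} = 6 + w \left(-7 + w\right)$ ($m{\left(w \right)} = 6 + w \left(w - 7\right) = 6 + w \left(-7 + w\right)$)
$j{\left(M,V \right)} = -37 - 117 M + 37 V$
$\frac{m{\left(104 \right)}}{j{\left(159,219 \right)}} - \frac{1911}{-37993} = \frac{6 + 104^{2} - 728}{-37 - 18603 + 37 \cdot 219} - \frac{1911}{-37993} = \frac{6 + 10816 - 728}{-37 - 18603 + 8103} - - \frac{1911}{37993} = \frac{10094}{-10537} + \frac{1911}{37993} = 10094 \left(- \frac{1}{10537}\right) + \frac{1911}{37993} = - \frac{10094}{10537} + \frac{1911}{37993} = - \frac{363365135}{400332241}$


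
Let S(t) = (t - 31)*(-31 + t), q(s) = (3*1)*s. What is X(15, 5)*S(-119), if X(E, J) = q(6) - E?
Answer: 67500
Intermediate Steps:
q(s) = 3*s
S(t) = (-31 + t)² (S(t) = (-31 + t)*(-31 + t) = (-31 + t)²)
X(E, J) = 18 - E (X(E, J) = 3*6 - E = 18 - E)
X(15, 5)*S(-119) = (18 - 1*15)*(-31 - 119)² = (18 - 15)*(-150)² = 3*22500 = 67500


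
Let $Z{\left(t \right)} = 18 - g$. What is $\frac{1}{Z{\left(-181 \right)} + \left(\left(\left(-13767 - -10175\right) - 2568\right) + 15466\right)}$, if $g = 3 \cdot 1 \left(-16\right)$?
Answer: $\frac{1}{9372} \approx 0.0001067$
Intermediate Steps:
$g = -48$ ($g = 3 \left(-16\right) = -48$)
$Z{\left(t \right)} = 66$ ($Z{\left(t \right)} = 18 - -48 = 18 + 48 = 66$)
$\frac{1}{Z{\left(-181 \right)} + \left(\left(\left(-13767 - -10175\right) - 2568\right) + 15466\right)} = \frac{1}{66 + \left(\left(\left(-13767 - -10175\right) - 2568\right) + 15466\right)} = \frac{1}{66 + \left(\left(\left(-13767 + 10175\right) - 2568\right) + 15466\right)} = \frac{1}{66 + \left(\left(-3592 - 2568\right) + 15466\right)} = \frac{1}{66 + \left(-6160 + 15466\right)} = \frac{1}{66 + 9306} = \frac{1}{9372}$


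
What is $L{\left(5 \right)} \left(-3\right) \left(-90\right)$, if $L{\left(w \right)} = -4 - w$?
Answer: $-2430$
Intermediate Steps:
$L{\left(5 \right)} \left(-3\right) \left(-90\right) = \left(-4 - 5\right) \left(-3\right) \left(-90\right) = \left(-9\right) \left(-3\right) \left(-90\right) = 27 \left(-90\right) = -2430$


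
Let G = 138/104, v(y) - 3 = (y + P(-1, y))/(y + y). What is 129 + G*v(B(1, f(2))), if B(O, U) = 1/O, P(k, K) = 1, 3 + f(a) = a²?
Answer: 1746/13 ≈ 134.31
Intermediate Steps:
f(a) = -3 + a²
v(y) = 3 + (1 + y)/(2*y) (v(y) = 3 + (y + 1)/(y + y) = 3 + (1 + y)/((2*y)) = 3 + (1 + y)*(1/(2*y)) = 3 + (1 + y)/(2*y))
G = 69/52 (G = 138*(1/104) = 69/52 ≈ 1.3269)
129 + G*v(B(1, f(2))) = 129 + 69*((1 + 7/1)/(2*(1/1)))/52 = 129 + 69*((½)*(1 + 7*1)/1)/52 = 129 + 69*((½)*1*(1 + 7))/52 = 129 + 69*((½)*1*8)/52 = 129 + (69/52)*4 = 129 + 69/13 = 1746/13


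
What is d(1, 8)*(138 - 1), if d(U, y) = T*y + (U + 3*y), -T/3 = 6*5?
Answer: -95215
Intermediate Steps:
T = -90 (T = -18*5 = -3*30 = -90)
d(U, y) = U - 87*y (d(U, y) = -90*y + (U + 3*y) = U - 87*y)
d(1, 8)*(138 - 1) = (1 - 87*8)*(138 - 1) = (1 - 696)*137 = -695*137 = -95215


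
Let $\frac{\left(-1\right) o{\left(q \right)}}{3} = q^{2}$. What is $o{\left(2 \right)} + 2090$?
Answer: $2078$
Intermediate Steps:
$o{\left(q \right)} = - 3 q^{2}$
$o{\left(2 \right)} + 2090 = - 3 \cdot 2^{2} + 2090 = \left(-3\right) 4 + 2090 = -12 + 2090 = 2078$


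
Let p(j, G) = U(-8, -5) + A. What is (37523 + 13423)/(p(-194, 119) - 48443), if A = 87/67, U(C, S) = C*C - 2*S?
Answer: -81271/77158 ≈ -1.0533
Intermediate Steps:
U(C, S) = C**2 - 2*S
A = 87/67 (A = 87*(1/67) = 87/67 ≈ 1.2985)
p(j, G) = 5045/67 (p(j, G) = ((-8)**2 - 2*(-5)) + 87/67 = (64 + 10) + 87/67 = 74 + 87/67 = 5045/67)
(37523 + 13423)/(p(-194, 119) - 48443) = (37523 + 13423)/(5045/67 - 48443) = 50946/(-3240636/67) = 50946*(-67/3240636) = -81271/77158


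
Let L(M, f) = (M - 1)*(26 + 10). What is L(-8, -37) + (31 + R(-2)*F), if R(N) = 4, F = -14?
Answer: -349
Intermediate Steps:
L(M, f) = -36 + 36*M (L(M, f) = (-1 + M)*36 = -36 + 36*M)
L(-8, -37) + (31 + R(-2)*F) = (-36 + 36*(-8)) + (31 + 4*(-14)) = (-36 - 288) + (31 - 56) = -324 - 25 = -349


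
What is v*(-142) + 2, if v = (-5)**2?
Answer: -3548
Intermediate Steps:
v = 25
v*(-142) + 2 = 25*(-142) + 2 = -3550 + 2 = -3548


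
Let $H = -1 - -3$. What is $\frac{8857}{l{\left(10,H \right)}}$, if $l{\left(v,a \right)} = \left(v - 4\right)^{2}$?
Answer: $\frac{8857}{36} \approx 246.03$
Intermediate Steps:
$H = 2$ ($H = -1 + 3 = 2$)
$l{\left(v,a \right)} = \left(-4 + v\right)^{2}$
$\frac{8857}{l{\left(10,H \right)}} = \frac{8857}{\left(-4 + 10\right)^{2}} = \frac{8857}{6^{2}} = \frac{8857}{36}$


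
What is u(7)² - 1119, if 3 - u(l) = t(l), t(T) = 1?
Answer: -1115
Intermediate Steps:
u(l) = 2 (u(l) = 3 - 1*1 = 3 - 1 = 2)
u(7)² - 1119 = 2² - 1119 = 4 - 1119 = -1115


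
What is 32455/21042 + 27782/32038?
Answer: 812191067/337071798 ≈ 2.4095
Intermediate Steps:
32455/21042 + 27782/32038 = 32455*(1/21042) + 27782*(1/32038) = 32455/21042 + 13891/16019 = 812191067/337071798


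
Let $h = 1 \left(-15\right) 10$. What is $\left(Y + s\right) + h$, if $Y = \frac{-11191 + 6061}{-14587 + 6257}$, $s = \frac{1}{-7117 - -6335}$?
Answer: $- \frac{5724151}{38318} \approx -149.39$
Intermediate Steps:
$s = - \frac{1}{782}$ ($s = \frac{1}{-7117 + 6335} = \frac{1}{-782} = - \frac{1}{782} \approx -0.0012788$)
$Y = \frac{513}{833}$ ($Y = - \frac{5130}{-8330} = \left(-5130\right) \left(- \frac{1}{8330}\right) = \frac{513}{833} \approx 0.61585$)
$h = -150$ ($h = \left(-15\right) 10 = -150$)
$\left(Y + s\right) + h = \left(\frac{513}{833} - \frac{1}{782}\right) - 150 = \frac{23549}{38318} - 150 = - \frac{5724151}{38318}$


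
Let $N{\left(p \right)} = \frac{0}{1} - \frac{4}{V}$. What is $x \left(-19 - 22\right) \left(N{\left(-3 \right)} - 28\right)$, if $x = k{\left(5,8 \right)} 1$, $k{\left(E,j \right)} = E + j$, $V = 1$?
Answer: $17056$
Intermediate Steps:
$x = 13$ ($x = \left(5 + 8\right) 1 = 13 \cdot 1 = 13$)
$N{\left(p \right)} = -4$ ($N{\left(p \right)} = \frac{0}{1} - \frac{4}{1} = 0 \cdot 1 - 4 = 0 - 4 = -4$)
$x \left(-19 - 22\right) \left(N{\left(-3 \right)} - 28\right) = 13 \left(-19 - 22\right) \left(-4 - 28\right) = 13 \left(\left(-41\right) \left(-32\right)\right) = 13 \cdot 1312 = 17056$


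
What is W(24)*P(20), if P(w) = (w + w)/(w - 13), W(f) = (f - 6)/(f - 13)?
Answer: 720/77 ≈ 9.3506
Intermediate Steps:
W(f) = (-6 + f)/(-13 + f)
P(w) = 2*w/(-13 + w) (P(w) = (2*w)/(-13 + w) = 2*w/(-13 + w))
W(24)*P(20) = ((-6 + 24)/(-13 + 24))*(2*20/(-13 + 20)) = (18/11)*(2*20/7) = ((1/11)*18)*(2*20*(1/7)) = (18/11)*(40/7) = 720/77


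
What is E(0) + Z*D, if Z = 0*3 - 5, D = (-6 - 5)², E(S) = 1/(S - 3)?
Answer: -1816/3 ≈ -605.33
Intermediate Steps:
E(S) = 1/(-3 + S)
D = 121 (D = (-11)² = 121)
Z = -5 (Z = 0 - 5 = -5)
E(0) + Z*D = 1/(-3 + 0) - 5*121 = 1/(-3) - 605 = -⅓ - 605 = -1816/3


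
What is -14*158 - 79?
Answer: -2291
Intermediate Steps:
-14*158 - 79 = -2212 - 79 = -2291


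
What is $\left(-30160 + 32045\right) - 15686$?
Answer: $-13801$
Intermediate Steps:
$\left(-30160 + 32045\right) - 15686 = 1885 - 15686 = -13801$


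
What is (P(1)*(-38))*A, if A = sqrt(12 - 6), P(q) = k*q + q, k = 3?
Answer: -152*sqrt(6) ≈ -372.32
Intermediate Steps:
P(q) = 4*q (P(q) = 3*q + q = 4*q)
A = sqrt(6) ≈ 2.4495
(P(1)*(-38))*A = ((4*1)*(-38))*sqrt(6) = (4*(-38))*sqrt(6) = -152*sqrt(6)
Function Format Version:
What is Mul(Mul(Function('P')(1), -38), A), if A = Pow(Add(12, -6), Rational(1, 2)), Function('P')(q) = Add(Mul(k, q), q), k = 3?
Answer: Mul(-152, Pow(6, Rational(1, 2))) ≈ -372.32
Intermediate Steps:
Function('P')(q) = Mul(4, q) (Function('P')(q) = Add(Mul(3, q), q) = Mul(4, q))
A = Pow(6, Rational(1, 2)) ≈ 2.4495
Mul(Mul(Function('P')(1), -38), A) = Mul(Mul(Mul(4, 1), -38), Pow(6, Rational(1, 2))) = Mul(Mul(4, -38), Pow(6, Rational(1, 2))) = Mul(-152, Pow(6, Rational(1, 2)))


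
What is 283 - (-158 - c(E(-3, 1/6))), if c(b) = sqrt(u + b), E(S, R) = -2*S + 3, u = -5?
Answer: 443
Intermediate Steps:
E(S, R) = 3 - 2*S
c(b) = sqrt(-5 + b)
283 - (-158 - c(E(-3, 1/6))) = 283 - (-158 - sqrt(-5 + (3 - 2*(-3)))) = 283 - (-158 - sqrt(-5 + (3 + 6))) = 283 - (-158 - sqrt(-5 + 9)) = 283 - (-158 - sqrt(4)) = 283 - (-158 - 1*2) = 283 - (-158 - 2) = 283 - 1*(-160) = 283 + 160 = 443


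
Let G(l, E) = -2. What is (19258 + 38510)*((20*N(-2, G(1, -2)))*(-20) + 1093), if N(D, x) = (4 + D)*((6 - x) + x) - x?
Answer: -260360376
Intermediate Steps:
N(D, x) = 24 - x + 6*D (N(D, x) = (4 + D)*6 - x = (24 + 6*D) - x = 24 - x + 6*D)
(19258 + 38510)*((20*N(-2, G(1, -2)))*(-20) + 1093) = (19258 + 38510)*((20*(24 - 1*(-2) + 6*(-2)))*(-20) + 1093) = 57768*((20*(24 + 2 - 12))*(-20) + 1093) = 57768*((20*14)*(-20) + 1093) = 57768*(280*(-20) + 1093) = 57768*(-5600 + 1093) = 57768*(-4507) = -260360376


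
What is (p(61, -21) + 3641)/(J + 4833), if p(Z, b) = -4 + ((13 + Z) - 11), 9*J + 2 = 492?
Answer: 33300/43987 ≈ 0.75704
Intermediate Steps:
J = 490/9 (J = -2/9 + (⅑)*492 = -2/9 + 164/3 = 490/9 ≈ 54.444)
p(Z, b) = -2 + Z (p(Z, b) = -4 + (2 + Z) = -2 + Z)
(p(61, -21) + 3641)/(J + 4833) = ((-2 + 61) + 3641)/(490/9 + 4833) = (59 + 3641)/(43987/9) = 3700*(9/43987) = 33300/43987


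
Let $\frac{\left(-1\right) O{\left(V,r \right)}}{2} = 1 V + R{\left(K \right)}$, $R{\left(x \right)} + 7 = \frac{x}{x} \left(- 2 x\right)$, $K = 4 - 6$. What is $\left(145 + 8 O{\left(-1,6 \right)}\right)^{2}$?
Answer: $43681$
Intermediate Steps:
$K = -2$ ($K = 4 - 6 = -2$)
$R{\left(x \right)} = -7 - 2 x$ ($R{\left(x \right)} = -7 + \frac{x}{x} \left(- 2 x\right) = -7 + 1 \left(- 2 x\right) = -7 - 2 x$)
$O{\left(V,r \right)} = 6 - 2 V$ ($O{\left(V,r \right)} = - 2 \left(1 V - 3\right) = - 2 \left(V + \left(-7 + 4\right)\right) = - 2 \left(V - 3\right) = - 2 \left(-3 + V\right) = 6 - 2 V$)
$\left(145 + 8 O{\left(-1,6 \right)}\right)^{2} = \left(145 + 8 \left(6 - -2\right)\right)^{2} = \left(145 + 8 \left(6 + 2\right)\right)^{2} = \left(145 + 8 \cdot 8\right)^{2} = \left(145 + 64\right)^{2} = 209^{2} = 43681$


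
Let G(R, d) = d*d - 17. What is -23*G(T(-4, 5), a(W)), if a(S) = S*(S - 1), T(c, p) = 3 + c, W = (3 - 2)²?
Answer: 391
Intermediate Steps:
W = 1 (W = 1² = 1)
a(S) = S*(-1 + S)
G(R, d) = -17 + d² (G(R, d) = d² - 17 = -17 + d²)
-23*G(T(-4, 5), a(W)) = -23*(-17 + (1*(-1 + 1))²) = -23*(-17 + (1*0)²) = -23*(-17 + 0²) = -23*(-17 + 0) = -23*(-17) = 391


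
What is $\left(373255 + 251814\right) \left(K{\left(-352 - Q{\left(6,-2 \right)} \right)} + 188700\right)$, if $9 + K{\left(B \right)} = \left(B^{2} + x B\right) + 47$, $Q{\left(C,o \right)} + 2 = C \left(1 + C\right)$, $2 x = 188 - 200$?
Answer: $215495038026$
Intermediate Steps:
$x = -6$ ($x = \frac{188 - 200}{2} = \frac{1}{2} \left(-12\right) = -6$)
$Q{\left(C,o \right)} = -2 + C \left(1 + C\right)$
$K{\left(B \right)} = 38 + B^{2} - 6 B$ ($K{\left(B \right)} = -9 + \left(\left(B^{2} - 6 B\right) + 47\right) = -9 + \left(47 + B^{2} - 6 B\right) = 38 + B^{2} - 6 B$)
$\left(373255 + 251814\right) \left(K{\left(-352 - Q{\left(6,-2 \right)} \right)} + 188700\right) = \left(373255 + 251814\right) \left(\left(38 + \left(-352 - \left(-2 + 6 + 6^{2}\right)\right)^{2} - 6 \left(-352 - \left(-2 + 6 + 6^{2}\right)\right)\right) + 188700\right) = 625069 \left(\left(38 + \left(-352 - \left(-2 + 6 + 36\right)\right)^{2} - 6 \left(-352 - \left(-2 + 6 + 36\right)\right)\right) + 188700\right) = 625069 \left(\left(38 + \left(-352 - 40\right)^{2} - 6 \left(-352 - 40\right)\right) + 188700\right) = 625069 \left(\left(38 + \left(-392\right)^{2} - -2352\right) + 188700\right) = 625069 \left(\left(38 + 153664 + 2352\right) + 188700\right) = 625069 \left(156054 + 188700\right) = 625069 \cdot 344754 = 215495038026$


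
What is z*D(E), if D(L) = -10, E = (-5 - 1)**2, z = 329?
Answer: -3290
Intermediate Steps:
E = 36 (E = (-6)**2 = 36)
z*D(E) = 329*(-10) = -3290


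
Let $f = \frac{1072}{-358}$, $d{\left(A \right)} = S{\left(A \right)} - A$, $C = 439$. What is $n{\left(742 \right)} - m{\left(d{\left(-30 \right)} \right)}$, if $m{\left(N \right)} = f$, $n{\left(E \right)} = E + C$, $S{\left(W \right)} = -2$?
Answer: $\frac{211935}{179} \approx 1184.0$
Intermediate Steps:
$n{\left(E \right)} = 439 + E$ ($n{\left(E \right)} = E + 439 = 439 + E$)
$d{\left(A \right)} = -2 - A$
$f = - \frac{536}{179}$ ($f = 1072 \left(- \frac{1}{358}\right) = - \frac{536}{179} \approx -2.9944$)
$m{\left(N \right)} = - \frac{536}{179}$
$n{\left(742 \right)} - m{\left(d{\left(-30 \right)} \right)} = \left(439 + 742\right) - - \frac{536}{179} = 1181 + \frac{536}{179} = \frac{211935}{179}$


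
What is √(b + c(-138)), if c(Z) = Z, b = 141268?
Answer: √141130 ≈ 375.67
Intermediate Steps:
√(b + c(-138)) = √(141268 - 138) = √141130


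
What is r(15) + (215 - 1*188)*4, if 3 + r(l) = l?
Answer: 120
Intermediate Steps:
r(l) = -3 + l
r(15) + (215 - 1*188)*4 = (-3 + 15) + (215 - 1*188)*4 = 12 + (215 - 188)*4 = 12 + 27*4 = 12 + 108 = 120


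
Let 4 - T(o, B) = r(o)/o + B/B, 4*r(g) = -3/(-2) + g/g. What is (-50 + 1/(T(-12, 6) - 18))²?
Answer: 5161847716/2059225 ≈ 2506.7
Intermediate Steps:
r(g) = 5/8 (r(g) = (-3/(-2) + g/g)/4 = (-3*(-½) + 1)/4 = (3/2 + 1)/4 = (¼)*(5/2) = 5/8)
T(o, B) = 3 - 5/(8*o) (T(o, B) = 4 - (5/(8*o) + B/B) = 4 - (5/(8*o) + 1) = 4 - (1 + 5/(8*o)) = 4 + (-1 - 5/(8*o)) = 3 - 5/(8*o))
(-50 + 1/(T(-12, 6) - 18))² = (-50 + 1/((3 - 5/8/(-12)) - 18))² = (-50 + 1/((3 - 5/8*(-1/12)) - 18))² = (-50 + 1/((3 + 5/96) - 18))² = (-50 + 1/(293/96 - 18))² = (-50 + 1/(-1435/96))² = (-50 - 96/1435)² = (-71846/1435)² = 5161847716/2059225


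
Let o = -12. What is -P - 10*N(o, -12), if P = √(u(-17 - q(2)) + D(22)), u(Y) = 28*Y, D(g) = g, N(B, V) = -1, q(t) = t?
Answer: 10 - I*√510 ≈ 10.0 - 22.583*I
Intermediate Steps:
P = I*√510 (P = √(28*(-17 - 1*2) + 22) = √(28*(-17 - 2) + 22) = √(28*(-19) + 22) = √(-532 + 22) = √(-510) = I*√510 ≈ 22.583*I)
-P - 10*N(o, -12) = -I*√510 - 10*(-1) = -I*√510 + 10 = 10 - I*√510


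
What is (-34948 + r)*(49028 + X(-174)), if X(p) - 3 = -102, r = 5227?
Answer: -1454218809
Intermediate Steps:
X(p) = -99 (X(p) = 3 - 102 = -99)
(-34948 + r)*(49028 + X(-174)) = (-34948 + 5227)*(49028 - 99) = -29721*48929 = -1454218809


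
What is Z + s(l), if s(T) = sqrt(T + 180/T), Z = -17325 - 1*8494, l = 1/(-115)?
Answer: -25819 + I*sqrt(273757615)/115 ≈ -25819.0 + 143.88*I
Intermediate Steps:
l = -1/115 ≈ -0.0086956
Z = -25819 (Z = -17325 - 8494 = -25819)
Z + s(l) = -25819 + sqrt(-1/115 + 180/(-1/115)) = -25819 + sqrt(-1/115 + 180*(-115)) = -25819 + sqrt(-1/115 - 20700) = -25819 + sqrt(-2380501/115) = -25819 + I*sqrt(273757615)/115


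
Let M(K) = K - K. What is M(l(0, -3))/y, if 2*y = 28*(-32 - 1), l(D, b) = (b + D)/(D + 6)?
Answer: 0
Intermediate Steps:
l(D, b) = (D + b)/(6 + D)
y = -462 (y = (28*(-32 - 1))/2 = (28*(-33))/2 = (½)*(-924) = -462)
M(K) = 0
M(l(0, -3))/y = 0/(-462) = 0*(-1/462) = 0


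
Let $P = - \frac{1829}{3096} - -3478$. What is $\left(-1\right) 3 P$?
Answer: $- \frac{10766059}{1032} \approx -10432.0$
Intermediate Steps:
$P = \frac{10766059}{3096}$ ($P = \left(-1829\right) \frac{1}{3096} + 3478 = - \frac{1829}{3096} + 3478 = \frac{10766059}{3096} \approx 3477.4$)
$\left(-1\right) 3 P = \left(-1\right) 3 \cdot \frac{10766059}{3096} = \left(-3\right) \frac{10766059}{3096} = - \frac{10766059}{1032}$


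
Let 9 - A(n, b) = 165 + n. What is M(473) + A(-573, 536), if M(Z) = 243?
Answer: 660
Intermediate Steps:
A(n, b) = -156 - n (A(n, b) = 9 - (165 + n) = 9 + (-165 - n) = -156 - n)
M(473) + A(-573, 536) = 243 + (-156 - 1*(-573)) = 243 + (-156 + 573) = 243 + 417 = 660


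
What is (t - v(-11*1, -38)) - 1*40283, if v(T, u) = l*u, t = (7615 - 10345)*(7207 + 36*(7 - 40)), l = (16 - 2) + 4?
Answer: -16471469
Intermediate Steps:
l = 18 (l = 14 + 4 = 18)
t = -16431870 (t = -2730*(7207 + 36*(-33)) = -2730*(7207 - 1188) = -2730*6019 = -16431870)
v(T, u) = 18*u
(t - v(-11*1, -38)) - 1*40283 = (-16431870 - 18*(-38)) - 1*40283 = (-16431870 - 1*(-684)) - 40283 = (-16431870 + 684) - 40283 = -16431186 - 40283 = -16471469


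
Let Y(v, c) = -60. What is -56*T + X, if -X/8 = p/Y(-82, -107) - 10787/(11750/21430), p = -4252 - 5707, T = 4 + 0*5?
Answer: 549326654/3525 ≈ 1.5584e+5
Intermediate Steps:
T = 4 (T = 4 + 0 = 4)
p = -9959
X = 550116254/3525 (X = -8*(-9959/(-60) - 10787/(11750/21430)) = -8*(-9959*(-1/60) - 10787/(11750*(1/21430))) = -8*(9959/60 - 10787/1175/2143) = -8*(9959/60 - 10787*2143/1175) = -8*(9959/60 - 23116541/1175) = -8*(-275058127/14100) = 550116254/3525 ≈ 1.5606e+5)
-56*T + X = -56*4 + 550116254/3525 = -224 + 550116254/3525 = 549326654/3525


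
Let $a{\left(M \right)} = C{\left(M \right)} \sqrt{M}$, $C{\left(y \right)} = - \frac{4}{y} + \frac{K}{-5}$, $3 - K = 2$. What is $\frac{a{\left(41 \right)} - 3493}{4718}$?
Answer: $- \frac{499}{674} - \frac{61 \sqrt{41}}{967190} \approx -0.74076$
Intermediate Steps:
$K = 1$ ($K = 3 - 2 = 1$)
$C{\left(y \right)} = - \frac{1}{5} - \frac{4}{y}$ ($C{\left(y \right)} = - \frac{4}{y} + 1 \frac{1}{-5} = - \frac{4}{y} + 1 \left(- \frac{1}{5}\right) = - \frac{4}{y} - \frac{1}{5} = - \frac{1}{5} - \frac{4}{y}$)
$a{\left(M \right)} = \frac{-20 - M}{5 \sqrt{M}}$ ($a{\left(M \right)} = \frac{-20 - M}{5 M} \sqrt{M} = \frac{-20 - M}{5 \sqrt{M}}$)
$\frac{a{\left(41 \right)} - 3493}{4718} = \frac{\frac{-20 - 41}{5 \sqrt{41}} - 3493}{4718} = \left(\frac{\frac{\sqrt{41}}{41} \left(-20 - 41\right)}{5} - 3493\right) \frac{1}{4718} = \left(\frac{1}{5} \frac{\sqrt{41}}{41} \left(-61\right) - 3493\right) \frac{1}{4718} = \left(- \frac{61 \sqrt{41}}{205} - 3493\right) \frac{1}{4718} = \left(-3493 - \frac{61 \sqrt{41}}{205}\right) \frac{1}{4718} = - \frac{499}{674} - \frac{61 \sqrt{41}}{967190}$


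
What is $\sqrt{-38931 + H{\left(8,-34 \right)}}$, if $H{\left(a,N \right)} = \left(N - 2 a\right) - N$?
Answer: $i \sqrt{38947} \approx 197.35 i$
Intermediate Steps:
$H{\left(a,N \right)} = - 2 a$
$\sqrt{-38931 + H{\left(8,-34 \right)}} = \sqrt{-38931 - 16} = \sqrt{-38947} = i \sqrt{38947}$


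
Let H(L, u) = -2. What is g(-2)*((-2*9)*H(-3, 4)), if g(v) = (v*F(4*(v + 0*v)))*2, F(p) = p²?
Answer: -9216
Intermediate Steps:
g(v) = 32*v³ (g(v) = (v*(4*(v + 0*v))²)*2 = (v*(4*(v + 0))²)*2 = (v*(4*v)²)*2 = (v*(16*v²))*2 = (16*v³)*2 = 32*v³)
g(-2)*((-2*9)*H(-3, 4)) = (32*(-2)³)*(-2*9*(-2)) = (32*(-8))*(-18*(-2)) = -256*36 = -9216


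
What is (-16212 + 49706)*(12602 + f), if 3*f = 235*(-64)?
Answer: 762524404/3 ≈ 2.5417e+8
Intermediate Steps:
f = -15040/3 (f = (235*(-64))/3 = (⅓)*(-15040) = -15040/3 ≈ -5013.3)
(-16212 + 49706)*(12602 + f) = (-16212 + 49706)*(12602 - 15040/3) = 33494*(22766/3) = 762524404/3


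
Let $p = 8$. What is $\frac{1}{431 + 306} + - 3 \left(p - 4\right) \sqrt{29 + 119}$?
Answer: $\frac{1}{737} - 24 \sqrt{37} \approx -145.98$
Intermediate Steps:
$\frac{1}{431 + 306} + - 3 \left(p - 4\right) \sqrt{29 + 119} = \frac{1}{431 + 306} + - 3 \left(8 - 4\right) \sqrt{29 + 119} = \frac{1}{737} + \left(-3\right) 4 \sqrt{148} = \frac{1}{737} - 12 \cdot 2 \sqrt{37} = \frac{1}{737} - 24 \sqrt{37}$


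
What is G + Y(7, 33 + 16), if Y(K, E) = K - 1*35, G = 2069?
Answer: 2041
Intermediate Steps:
Y(K, E) = -35 + K (Y(K, E) = K - 35 = -35 + K)
G + Y(7, 33 + 16) = 2069 + (-35 + 7) = 2069 - 28 = 2041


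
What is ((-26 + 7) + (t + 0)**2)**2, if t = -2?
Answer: 225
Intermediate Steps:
((-26 + 7) + (t + 0)**2)**2 = ((-26 + 7) + (-2 + 0)**2)**2 = (-19 + (-2)**2)**2 = (-19 + 4)**2 = (-15)**2 = 225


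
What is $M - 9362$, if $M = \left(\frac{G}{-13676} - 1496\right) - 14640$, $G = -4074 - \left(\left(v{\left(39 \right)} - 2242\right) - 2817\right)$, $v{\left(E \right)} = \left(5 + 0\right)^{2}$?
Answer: $- \frac{87177902}{3419} \approx -25498.0$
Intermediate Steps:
$v{\left(E \right)} = 25$ ($v{\left(E \right)} = 5^{2} = 25$)
$G = 960$ ($G = -4074 - \left(\left(25 - 2242\right) - 2817\right) = -4074 - \left(-2217 - 2817\right) = -4074 - -5034 = -4074 + 5034 = 960$)
$M = - \frac{55169224}{3419}$ ($M = \left(\frac{960}{-13676} - 1496\right) - 14640 = \left(960 \left(- \frac{1}{13676}\right) - 1496\right) - 14640 = \left(- \frac{240}{3419} - 1496\right) - 14640 = - \frac{5115064}{3419} - 14640 = - \frac{55169224}{3419} \approx -16136.0$)
$M - 9362 = - \frac{55169224}{3419} - 9362 = - \frac{87177902}{3419}$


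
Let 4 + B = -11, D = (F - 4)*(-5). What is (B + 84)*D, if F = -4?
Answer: 2760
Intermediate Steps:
D = 40 (D = (-4 - 4)*(-5) = -8*(-5) = 40)
B = -15 (B = -4 - 11 = -15)
(B + 84)*D = (-15 + 84)*40 = 69*40 = 2760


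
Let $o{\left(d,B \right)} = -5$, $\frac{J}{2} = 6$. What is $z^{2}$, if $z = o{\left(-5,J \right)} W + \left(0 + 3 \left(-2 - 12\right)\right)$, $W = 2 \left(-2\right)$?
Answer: $484$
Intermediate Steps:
$J = 12$ ($J = 2 \cdot 6 = 12$)
$W = -4$
$z = -22$ ($z = \left(-5\right) \left(-4\right) + \left(0 + 3 \left(-2 - 12\right)\right) = 20 + \left(0 + 3 \left(-2 - 12\right)\right) = 20 + \left(0 + 3 \left(-14\right)\right) = 20 + \left(0 - 42\right) = 20 - 42 = -22$)
$z^{2} = \left(-22\right)^{2} = 484$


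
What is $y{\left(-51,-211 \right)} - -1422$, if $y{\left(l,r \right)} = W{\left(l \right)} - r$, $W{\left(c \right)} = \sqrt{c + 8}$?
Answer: $1633 + i \sqrt{43} \approx 1633.0 + 6.5574 i$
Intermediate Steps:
$W{\left(c \right)} = \sqrt{8 + c}$
$y{\left(l,r \right)} = \sqrt{8 + l} - r$
$y{\left(-51,-211 \right)} - -1422 = \left(\sqrt{8 - 51} - -211\right) - -1422 = \left(\sqrt{-43} + 211\right) + 1422 = \left(i \sqrt{43} + 211\right) + 1422 = \left(211 + i \sqrt{43}\right) + 1422 = 1633 + i \sqrt{43}$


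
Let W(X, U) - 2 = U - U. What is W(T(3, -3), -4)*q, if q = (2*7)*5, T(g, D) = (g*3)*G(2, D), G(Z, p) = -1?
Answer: 140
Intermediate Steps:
T(g, D) = -3*g (T(g, D) = (g*3)*(-1) = (3*g)*(-1) = -3*g)
q = 70 (q = 14*5 = 70)
W(X, U) = 2 (W(X, U) = 2 + (U - U) = 2 + 0 = 2)
W(T(3, -3), -4)*q = 2*70 = 140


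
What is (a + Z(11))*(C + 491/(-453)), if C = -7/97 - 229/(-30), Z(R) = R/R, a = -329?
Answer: -466774012/219705 ≈ -2124.5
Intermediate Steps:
Z(R) = 1
C = 22003/2910 (C = -7*1/97 - 229*(-1/30) = -7/97 + 229/30 = 22003/2910 ≈ 7.5612)
(a + Z(11))*(C + 491/(-453)) = (-329 + 1)*(22003/2910 + 491/(-453)) = -328*(22003/2910 + 491*(-1/453)) = -328*(22003/2910 - 491/453) = -328*2846183/439410 = -466774012/219705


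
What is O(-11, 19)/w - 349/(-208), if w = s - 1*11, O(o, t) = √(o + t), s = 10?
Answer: 349/208 - 2*√2 ≈ -1.1505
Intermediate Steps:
w = -1 (w = 10 - 1*11 = 10 - 11 = -1)
O(-11, 19)/w - 349/(-208) = √(-11 + 19)/(-1) - 349/(-208) = √8*(-1) - 349*(-1/208) = (2*√2)*(-1) + 349/208 = -2*√2 + 349/208 = 349/208 - 2*√2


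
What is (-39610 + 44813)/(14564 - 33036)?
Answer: -5203/18472 ≈ -0.28167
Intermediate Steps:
(-39610 + 44813)/(14564 - 33036) = 5203/(-18472) = 5203*(-1/18472) = -5203/18472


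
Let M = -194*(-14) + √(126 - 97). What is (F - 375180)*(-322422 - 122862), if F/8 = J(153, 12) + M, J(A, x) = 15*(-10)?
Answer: 157920861168 - 3562272*√29 ≈ 1.5790e+11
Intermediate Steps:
J(A, x) = -150
M = 2716 + √29 ≈ 2721.4
F = 20528 + 8*√29 (F = 8*(-150 + (2716 + √29)) = 8*(2566 + √29) = 20528 + 8*√29 ≈ 20571.)
(F - 375180)*(-322422 - 122862) = ((20528 + 8*√29) - 375180)*(-322422 - 122862) = (-354652 + 8*√29)*(-445284) = 157920861168 - 3562272*√29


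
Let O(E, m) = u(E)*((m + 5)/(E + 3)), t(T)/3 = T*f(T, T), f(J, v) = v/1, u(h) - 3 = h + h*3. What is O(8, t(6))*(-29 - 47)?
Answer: -300580/11 ≈ -27325.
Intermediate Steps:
u(h) = 3 + 4*h (u(h) = 3 + (h + h*3) = 3 + (h + 3*h) = 3 + 4*h)
f(J, v) = v (f(J, v) = v*1 = v)
t(T) = 3*T**2 (t(T) = 3*(T*T) = 3*T**2)
O(E, m) = (3 + 4*E)*(5 + m)/(3 + E) (O(E, m) = (3 + 4*E)*((m + 5)/(E + 3)) = (3 + 4*E)*((5 + m)/(3 + E)) = (3 + 4*E)*(5 + m)/(3 + E))
O(8, t(6))*(-29 - 47) = ((3 + 4*8)*(5 + 3*6**2)/(3 + 8))*(-29 - 47) = ((3 + 32)*(5 + 3*36)/11)*(-76) = ((1/11)*35*(5 + 108))*(-76) = ((1/11)*35*113)*(-76) = (3955/11)*(-76) = -300580/11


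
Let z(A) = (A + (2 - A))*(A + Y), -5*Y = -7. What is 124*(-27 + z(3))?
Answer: -11284/5 ≈ -2256.8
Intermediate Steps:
Y = 7/5 (Y = -⅕*(-7) = 7/5 ≈ 1.4000)
z(A) = 14/5 + 2*A (z(A) = (A + (2 - A))*(A + 7/5) = 2*(7/5 + A) = 14/5 + 2*A)
124*(-27 + z(3)) = 124*(-27 + (14/5 + 2*3)) = 124*(-27 + (14/5 + 6)) = 124*(-27 + 44/5) = 124*(-91/5) = -11284/5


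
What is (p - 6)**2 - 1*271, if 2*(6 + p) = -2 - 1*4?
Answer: -46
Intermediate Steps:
p = -9 (p = -6 + (-2 - 1*4)/2 = -6 + (-2 - 4)/2 = -6 + (1/2)*(-6) = -6 - 3 = -9)
(p - 6)**2 - 1*271 = (-9 - 6)**2 - 1*271 = (-15)**2 - 271 = 225 - 271 = -46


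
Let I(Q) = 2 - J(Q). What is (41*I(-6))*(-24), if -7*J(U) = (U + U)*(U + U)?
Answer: -155472/7 ≈ -22210.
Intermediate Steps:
J(U) = -4*U²/7 (J(U) = -(U + U)*(U + U)/7 = -2*U*2*U/7 = -4*U²/7)
I(Q) = 2 + 4*Q²/7 (I(Q) = 2 - (-4)*Q²/7 = 2 + 4*Q²/7)
(41*I(-6))*(-24) = (41*(2 + (4/7)*(-6)²))*(-24) = (41*(2 + (4/7)*36))*(-24) = (41*(2 + 144/7))*(-24) = (41*(158/7))*(-24) = (6478/7)*(-24) = -155472/7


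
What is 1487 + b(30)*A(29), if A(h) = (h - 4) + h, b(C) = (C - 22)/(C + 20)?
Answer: 37391/25 ≈ 1495.6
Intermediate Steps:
b(C) = (-22 + C)/(20 + C)
A(h) = -4 + 2*h (A(h) = (-4 + h) + h = -4 + 2*h)
1487 + b(30)*A(29) = 1487 + ((-22 + 30)/(20 + 30))*(-4 + 2*29) = 1487 + (8/50)*(-4 + 58) = 1487 + ((1/50)*8)*54 = 1487 + (4/25)*54 = 1487 + 216/25 = 37391/25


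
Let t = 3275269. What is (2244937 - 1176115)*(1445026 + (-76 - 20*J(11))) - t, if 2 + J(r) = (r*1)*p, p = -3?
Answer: 1545139249031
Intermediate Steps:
J(r) = -2 - 3*r (J(r) = -2 + (r*1)*(-3) = -2 + r*(-3) = -2 - 3*r)
(2244937 - 1176115)*(1445026 + (-76 - 20*J(11))) - t = (2244937 - 1176115)*(1445026 + (-76 - 20*(-2 - 3*11))) - 1*3275269 = 1068822*(1445026 + (-76 - 20*(-2 - 33))) - 3275269 = 1068822*(1445026 + (-76 - 20*(-35))) - 3275269 = 1068822*(1445026 + (-76 + 700)) - 3275269 = 1068822*(1445026 + 624) - 3275269 = 1068822*1445650 - 3275269 = 1545142524300 - 3275269 = 1545139249031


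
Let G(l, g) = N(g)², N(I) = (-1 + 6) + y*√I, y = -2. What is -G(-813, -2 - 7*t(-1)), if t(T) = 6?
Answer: 151 + 40*I*√11 ≈ 151.0 + 132.67*I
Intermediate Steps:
N(I) = 5 - 2*√I (N(I) = (-1 + 6) - 2*√I = 5 - 2*√I)
G(l, g) = (5 - 2*√g)²
-G(-813, -2 - 7*t(-1)) = -(-5 + 2*√(-2 - 7*6))² = -(-5 + 2*√(-2 - 42))² = -(-5 + 2*√(-44))² = -(-5 + 2*(2*I*√11))² = -(-5 + 4*I*√11)²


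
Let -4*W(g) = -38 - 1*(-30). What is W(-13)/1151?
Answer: 2/1151 ≈ 0.0017376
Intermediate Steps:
W(g) = 2 (W(g) = -(-38 - 1*(-30))/4 = -(-38 + 30)/4 = -¼*(-8) = 2)
W(-13)/1151 = 2/1151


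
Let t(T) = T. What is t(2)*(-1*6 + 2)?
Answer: -8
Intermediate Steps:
t(2)*(-1*6 + 2) = 2*(-1*6 + 2) = 2*(-6 + 2) = 2*(-4) = -8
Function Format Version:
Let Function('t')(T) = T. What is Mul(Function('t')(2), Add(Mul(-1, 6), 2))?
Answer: -8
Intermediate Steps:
Mul(Function('t')(2), Add(Mul(-1, 6), 2)) = Mul(2, Add(Mul(-1, 6), 2)) = Mul(2, Add(-6, 2)) = Mul(2, -4) = -8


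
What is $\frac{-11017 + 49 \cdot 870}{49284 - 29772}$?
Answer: $\frac{31613}{19512} \approx 1.6202$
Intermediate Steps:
$\frac{-11017 + 49 \cdot 870}{49284 - 29772} = \frac{-11017 + 42630}{19512} = 31613 \cdot \frac{1}{19512} = \frac{31613}{19512}$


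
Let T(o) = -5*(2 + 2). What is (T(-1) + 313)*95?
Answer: 27835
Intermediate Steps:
T(o) = -20 (T(o) = -5*4 = -20)
(T(-1) + 313)*95 = (-20 + 313)*95 = 293*95 = 27835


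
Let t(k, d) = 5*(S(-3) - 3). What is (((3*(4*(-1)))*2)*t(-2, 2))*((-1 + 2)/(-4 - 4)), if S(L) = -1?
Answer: -60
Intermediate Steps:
t(k, d) = -20 (t(k, d) = 5*(-1 - 3) = 5*(-4) = -20)
(((3*(4*(-1)))*2)*t(-2, 2))*((-1 + 2)/(-4 - 4)) = (((3*(4*(-1)))*2)*(-20))*((-1 + 2)/(-4 - 4)) = (((3*(-4))*2)*(-20))*(1/(-8)) = (-12*2*(-20))*(1*(-1/8)) = -24*(-20)*(-1/8) = 480*(-1/8) = -60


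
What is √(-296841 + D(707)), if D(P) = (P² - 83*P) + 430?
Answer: √144757 ≈ 380.47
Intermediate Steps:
D(P) = 430 + P² - 83*P
√(-296841 + D(707)) = √(-296841 + (430 + 707² - 83*707)) = √(-296841 + (430 + 499849 - 58681)) = √(-296841 + 441598) = √144757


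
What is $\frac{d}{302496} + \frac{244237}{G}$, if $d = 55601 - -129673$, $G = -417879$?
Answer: $\frac{84319007}{3009683952} \approx 0.028016$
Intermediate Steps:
$d = 185274$ ($d = 55601 + 129673 = 185274$)
$\frac{d}{302496} + \frac{244237}{G} = \frac{185274}{302496} + \frac{244237}{-417879} = 185274 \cdot \frac{1}{302496} + 244237 \left(- \frac{1}{417879}\right) = \frac{30879}{50416} - \frac{34891}{59697} = \frac{84319007}{3009683952}$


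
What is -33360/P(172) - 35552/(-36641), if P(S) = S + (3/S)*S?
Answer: -22111312/116585 ≈ -189.66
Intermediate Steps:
P(S) = 3 + S (P(S) = S + 3 = 3 + S)
-33360/P(172) - 35552/(-36641) = -33360/(3 + 172) - 35552/(-36641) = -33360/175 - 35552*(-1/36641) = -33360*1/175 + 3232/3331 = -6672/35 + 3232/3331 = -22111312/116585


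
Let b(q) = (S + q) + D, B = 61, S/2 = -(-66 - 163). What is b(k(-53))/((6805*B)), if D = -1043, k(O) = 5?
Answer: -116/83021 ≈ -0.0013972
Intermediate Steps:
S = 458 (S = 2*(-(-66 - 163)) = 2*(-1*(-229)) = 2*229 = 458)
b(q) = -585 + q (b(q) = (458 + q) - 1043 = -585 + q)
b(k(-53))/((6805*B)) = (-585 + 5)/((6805*61)) = -580/415105 = -580*1/415105 = -116/83021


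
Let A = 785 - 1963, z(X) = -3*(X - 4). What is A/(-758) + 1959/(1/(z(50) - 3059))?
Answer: -2373647228/379 ≈ -6.2629e+6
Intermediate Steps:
z(X) = 12 - 3*X (z(X) = -3*(-4 + X) = 12 - 3*X)
A = -1178
A/(-758) + 1959/(1/(z(50) - 3059)) = -1178/(-758) + 1959/(1/((12 - 3*50) - 3059)) = -1178*(-1/758) + 1959/(1/((12 - 150) - 3059)) = 589/379 + 1959/(1/(-138 - 3059)) = 589/379 + 1959/(1/(-3197)) = 589/379 + 1959/(-1/3197) = 589/379 + 1959*(-3197) = 589/379 - 6262923 = -2373647228/379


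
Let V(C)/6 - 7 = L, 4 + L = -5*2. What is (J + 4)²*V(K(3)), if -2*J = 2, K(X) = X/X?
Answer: -378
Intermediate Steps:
K(X) = 1
J = -1 (J = -½*2 = -1)
L = -14 (L = -4 - 5*2 = -4 - 10 = -14)
V(C) = -42 (V(C) = 42 + 6*(-14) = 42 - 84 = -42)
(J + 4)²*V(K(3)) = (-1 + 4)²*(-42) = 3²*(-42) = 9*(-42) = -378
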